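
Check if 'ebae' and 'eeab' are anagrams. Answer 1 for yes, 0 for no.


Sort characters of 'ebae': 'abee'
Sort characters of 'eeab': 'abee'
Sorted forms match -> they ARE anagrams
Result: 1

1


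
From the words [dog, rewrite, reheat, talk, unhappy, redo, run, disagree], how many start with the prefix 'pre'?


Checking each word for prefix 'pre':
  'dog' -> no (count: 0)
  'rewrite' -> no (count: 0)
  'reheat' -> no (count: 0)
  'talk' -> no (count: 0)
  'unhappy' -> no (count: 0)
  'redo' -> no (count: 0)
  'run' -> no (count: 0)
  'disagree' -> no (count: 0)
Total with prefix 'pre': 0

0


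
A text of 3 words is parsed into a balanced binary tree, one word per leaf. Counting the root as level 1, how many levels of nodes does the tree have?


In a balanced binary tree with n leaves the deepest leaf is ceil(log2(n)) edges below the root,
so counting node levels inclusive of root and leaves gives ceil(log2(n)) + 1 levels.
log2(3) = 1.5850
ceil(1.5850) = 2
levels = 2 + 1 = 3

3


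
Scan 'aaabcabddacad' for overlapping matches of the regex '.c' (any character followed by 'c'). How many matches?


Pattern: .c means any character followed by 'c'.
Scanning 'aaabcabddacad' position-by-position:
  Pos 0: window 'aa' -> no
  Pos 1: window 'aa' -> no
  Pos 2: window 'ab' -> no
  Pos 3: window 'bc' -> MATCH
  Pos 4: window 'ca' -> no
  Pos 5: window 'ab' -> no
  Pos 6: window 'bd' -> no
  Pos 7: window 'dd' -> no
  Pos 8: window 'da' -> no
  Pos 9: window 'ac' -> MATCH
  Pos 10: window 'ca' -> no
  Pos 11: window 'ad' -> no
  Pos 12: window 'd' -> no
Total matches: 2

2


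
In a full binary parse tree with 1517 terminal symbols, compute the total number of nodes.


Leaf nodes (terminals): 1517
Internal nodes = n - 1 = 1517 - 1 = 1516
Total = leaves + internal = 1517 + 1516 = 3033

3033


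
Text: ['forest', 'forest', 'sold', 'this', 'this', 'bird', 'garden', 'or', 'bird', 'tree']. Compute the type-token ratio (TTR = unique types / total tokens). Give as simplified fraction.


Tokens: 10
Unique types: ('bird', 'forest', 'garden', 'or', 'sold', 'this', 'tree') = 7
TTR = 7/10
Already in lowest terms.

7/10


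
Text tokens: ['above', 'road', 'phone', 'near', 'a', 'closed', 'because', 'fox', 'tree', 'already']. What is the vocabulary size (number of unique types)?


Listing all tokens and tracking unique types:
  Token 1: 'above' -> NEW (unique so far: 1)
  Token 2: 'road' -> NEW (unique so far: 2)
  Token 3: 'phone' -> NEW (unique so far: 3)
  Token 4: 'near' -> NEW (unique so far: 4)
  Token 5: 'a' -> NEW (unique so far: 5)
  Token 6: 'closed' -> NEW (unique so far: 6)
  Token 7: 'because' -> NEW (unique so far: 7)
  Token 8: 'fox' -> NEW (unique so far: 8)
  Token 9: 'tree' -> NEW (unique so far: 9)
  Token 10: 'already' -> NEW (unique so far: 10)
Unique types: ('a', 'above', 'already', 'because', 'closed', 'fox', 'near', 'phone', 'road', 'tree')
Vocabulary size: 10

10


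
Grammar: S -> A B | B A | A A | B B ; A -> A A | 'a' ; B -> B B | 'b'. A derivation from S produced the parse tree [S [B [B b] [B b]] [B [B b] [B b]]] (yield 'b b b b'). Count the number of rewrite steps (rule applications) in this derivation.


Every bracketed nonterminal node [X ...] in the tree is produced by exactly one rule application.
Reading the tree off as a leftmost derivation:
  Step 1: S  =>  B B   (applied S -> B B)
  Step 2: B B  =>  B B B   (applied B -> B B)
  Step 3: B B B  =>  b B B   (applied B -> b)
  Step 4: b B B  =>  b b B   (applied B -> b)
  Step 5: b b B  =>  b b B B   (applied B -> B B)
  Step 6: b b B B  =>  b b b B   (applied B -> b)
  Step 7: b b b B  =>  b b b b   (applied B -> b)
Final yield: b b b b
Total rewrite steps: 7

7


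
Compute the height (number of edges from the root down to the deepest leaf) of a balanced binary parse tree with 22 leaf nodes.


In a balanced binary tree with n leaves the deepest leaf is ceil(log2(n)) edges below the root.
log2(22) = 4.4594
ceil(4.4594) = 5
height (edges) = 5

5


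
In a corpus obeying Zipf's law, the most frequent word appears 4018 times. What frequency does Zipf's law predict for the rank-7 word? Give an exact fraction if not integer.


Zipf's law: freq(rank) = f1 / rank
f1 = 4018, rank = 7
freq = 4018 / 7
= 574

574


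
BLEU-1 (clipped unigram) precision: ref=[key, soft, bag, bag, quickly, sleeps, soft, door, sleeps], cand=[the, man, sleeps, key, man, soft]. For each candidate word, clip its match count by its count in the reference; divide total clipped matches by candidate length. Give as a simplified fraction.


Reference word counts: {'bag': 2, 'door': 1, 'key': 1, 'quickly': 1, 'sleeps': 2, 'soft': 2}
Checking each candidate word (with clipping):
  'the' -> not in reference -> no match (matches: 0)
  'man' -> not in reference -> no match (matches: 0)
  'sleeps' -> in reference (ref count 2, used 1/2) -> match (matches: 1)
  'key' -> in reference (ref count 1, used 1/1) -> match (matches: 2)
  'man' -> not in reference -> no match (matches: 2)
  'soft' -> in reference (ref count 2, used 1/2) -> match (matches: 3)
Clipped matches: 3, Candidate length: 6
Precision = 3/6 = 1/2

1/2


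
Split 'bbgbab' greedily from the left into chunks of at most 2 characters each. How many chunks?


'bbgbab' has 6 characters.
Chunking with max size 2:
  Chunk 1: 'bb' (positions 0-1)
  Chunk 2: 'gb' (positions 2-3)
  Chunk 3: 'ab' (positions 4-5)
Total chunks: ceil(6 / 2) = 3

3


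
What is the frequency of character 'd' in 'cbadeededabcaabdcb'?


Scanning 'cbadeededabcaabdcb' for 'd':
  Position 3: 'd' -> MATCH (count: 1)
  Position 6: 'd' -> MATCH (count: 2)
  Position 8: 'd' -> MATCH (count: 3)
  Position 15: 'd' -> MATCH (count: 4)
Total occurrences of 'd': 4

4


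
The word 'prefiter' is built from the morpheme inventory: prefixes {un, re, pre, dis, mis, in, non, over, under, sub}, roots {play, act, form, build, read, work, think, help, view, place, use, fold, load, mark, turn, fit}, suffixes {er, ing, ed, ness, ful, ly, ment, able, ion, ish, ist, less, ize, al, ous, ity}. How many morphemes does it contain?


Segmenting 'prefiter' against the inventory:
  'pre' -> prefix (morpheme 1)
  'fit' -> root (morpheme 2)
  'er' -> suffix (morpheme 3)
Total morphemes: 3

3


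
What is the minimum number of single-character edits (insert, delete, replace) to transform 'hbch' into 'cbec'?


Building DP table for s1='hbch' (len 4) and s2='cbec' (len 4):
       c  b  e  c
    0  1  2  3  4
  h 1  1  2  3  4
  b 2  2  1  2  3
  c 3  2  2  2  2
  h 4  3  3  3  3
Edit distance = dp[4][4] = 3

3


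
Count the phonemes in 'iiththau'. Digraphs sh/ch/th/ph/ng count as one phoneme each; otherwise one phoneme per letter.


Parsing 'iiththau' greedily, digraphs first:
  'i' -> vowel phoneme (phonemes so far: 1)
  'i' -> vowel phoneme (phonemes so far: 2)
  'th' -> digraph (1 consonant phoneme) (phonemes so far: 3)
  'th' -> digraph (1 consonant phoneme) (phonemes so far: 4)
  'a' -> vowel phoneme (phonemes so far: 5)
  'u' -> vowel phoneme (phonemes so far: 6)
Total phonemes: 6

6


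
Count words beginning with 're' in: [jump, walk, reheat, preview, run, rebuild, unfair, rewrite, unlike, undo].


Checking each word for prefix 're':
  'jump' -> no (count: 0)
  'walk' -> no (count: 0)
  'reheat' -> YES, starts with 're' (count: 1)
  'preview' -> no (count: 1)
  'run' -> no (count: 1)
  'rebuild' -> YES, starts with 're' (count: 2)
  'unfair' -> no (count: 2)
  'rewrite' -> YES, starts with 're' (count: 3)
  'unlike' -> no (count: 3)
  'undo' -> no (count: 3)
Total with prefix 're': 3

3


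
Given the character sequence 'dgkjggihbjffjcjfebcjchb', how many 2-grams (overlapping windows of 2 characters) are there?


String 'dgkjggihbjffjcjfebcjchb' has length L = 23.
Number of overlapping n-grams = L - n + 1
Substituting: 23 - 2 + 1 = 22

22


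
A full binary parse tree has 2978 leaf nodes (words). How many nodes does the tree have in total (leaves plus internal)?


Leaf nodes (terminals): 2978
Internal nodes = n - 1 = 2978 - 1 = 2977
Total = leaves + internal = 2978 + 2977 = 5955

5955


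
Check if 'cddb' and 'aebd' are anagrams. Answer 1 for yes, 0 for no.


Sort characters of 'cddb': 'bcdd'
Sort characters of 'aebd': 'abde'
Sorted forms differ -> they are NOT anagrams
Result: 0

0


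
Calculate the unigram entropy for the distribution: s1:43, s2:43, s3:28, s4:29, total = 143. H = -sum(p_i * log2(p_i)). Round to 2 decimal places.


Computing entropy H = -sum(p_i * log2(p_i)):
  s1: p = 43/143 = 0.3007, -p*log2(p) = 0.5213
  s2: p = 43/143 = 0.3007, -p*log2(p) = 0.5213
  s3: p = 28/143 = 0.1958, -p*log2(p) = 0.4606
  s4: p = 29/143 = 0.2028, -p*log2(p) = 0.4668
H = sum of terms = 1.9700
Rounded to 2 decimals: 1.97

1.97


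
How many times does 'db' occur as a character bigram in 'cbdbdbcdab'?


Scanning 'cbdbdbcdab' for bigram 'db':
  Position 0: 'cb' -> no
  Position 1: 'bd' -> no
  Position 2: 'db' -> MATCH
  Position 3: 'bd' -> no
  Position 4: 'db' -> MATCH
  Position 5: 'bc' -> no
  Position 6: 'cd' -> no
  Position 7: 'da' -> no
  Position 8: 'ab' -> no
Total matches: 2

2


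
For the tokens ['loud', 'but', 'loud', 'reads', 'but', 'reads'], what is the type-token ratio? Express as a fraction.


Tokens: 6
Unique types: ('but', 'loud', 'reads') = 3
TTR = 3/6
Simplify: divide both by 3 -> 1/2
TTR = 1/2

1/2


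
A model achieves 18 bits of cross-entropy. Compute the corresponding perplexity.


Perplexity formula: PP = 2^H
H = 18
PP = 2^18
PP = 2^18 = 262144

262144


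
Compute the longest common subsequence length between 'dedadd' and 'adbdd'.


DP table for LCS of 'dedadd' and 'adbdd':
       a  d  b  d  d
    0  0  0  0  0  0
  d 0  0  1  1  1  1
  e 0  0  1  1  1  1
  d 0  0  1  1  2  2
  a 0  1  1  1  2  2
  d 0  1  2  2  2  3
  d 0  1  2  2  3  3
LCS: 'ddd'
LCS length = 3

3


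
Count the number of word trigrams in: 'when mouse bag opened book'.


Word trigrams from [5] words:
  Trigram 1: (when mouse bag)
  Trigram 2: (mouse bag opened)
  Trigram 3: (bag opened book)
Total word trigrams: 5 - 2 = 3

3


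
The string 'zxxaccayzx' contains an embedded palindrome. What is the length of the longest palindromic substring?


Scanning 'zxxaccayzx' for palindromic substrings.
Substring at positions 3-6: 'acca'.
Check: reverse('acca') = 'acca' -> palindrome confirmed.
Neighbouring characters ('x' / 'y') break symmetry, so it cannot extend further.
No longer palindromic substring exists; longest length = 4

4


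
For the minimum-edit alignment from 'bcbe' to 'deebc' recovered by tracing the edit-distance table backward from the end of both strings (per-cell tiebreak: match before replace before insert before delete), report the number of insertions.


Edit distance = 4. Backtracking from cell (4, 5) with preference match > replace > insert > delete,
then listing the resulting alignment 'bcbe' -> 'deebc' left to right:
  Step 1: insert 'd' [insertion #1]
  Step 2: replace b->e
  Step 3: replace c->e
  Step 4: keep 'b'
  Step 5: replace e->c
Total insertions: 1

1


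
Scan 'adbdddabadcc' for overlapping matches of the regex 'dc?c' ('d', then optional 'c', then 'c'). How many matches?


Pattern: dc?c means 'd', then optional 'c', then 'c'.
Scanning 'adbdddabadcc' position-by-position:
  Pos 0: window 'adb' -> no
  Pos 1: window 'dbd' -> no
  Pos 2: window 'bdd' -> no
  Pos 3: window 'ddd' -> no
  Pos 4: window 'dda' -> no
  Pos 5: window 'dab' -> no
  Pos 6: window 'aba' -> no
  Pos 7: window 'bad' -> no
  Pos 8: window 'adc' -> no
  Pos 9: window 'dcc' -> MATCH
  Pos 10: window 'cc' -> no
  Pos 11: window 'c' -> no
Total matches: 1

1


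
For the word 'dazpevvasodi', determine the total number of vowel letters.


Scanning each character of 'dazpevvasodi':
  Position 1: 'd' -> consonant (running count: 0)
  Position 2: 'a' -> vowel (running count: 1)
  Position 3: 'z' -> consonant (running count: 1)
  Position 4: 'p' -> consonant (running count: 1)
  Position 5: 'e' -> vowel (running count: 2)
  Position 6: 'v' -> consonant (running count: 2)
  Position 7: 'v' -> consonant (running count: 2)
  Position 8: 'a' -> vowel (running count: 3)
  Position 9: 's' -> consonant (running count: 3)
  Position 10: 'o' -> vowel (running count: 4)
  Position 11: 'd' -> consonant (running count: 4)
  Position 12: 'i' -> vowel (running count: 5)
Total vowels: 5

5


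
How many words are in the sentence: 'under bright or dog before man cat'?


Counting words by splitting on spaces:
  Word 1: 'under'
  Word 2: 'bright'
  Word 3: 'or'
  Word 4: 'dog'
  Word 5: 'before'
  Word 6: 'man'
  Word 7: 'cat'
Total words: 7

7


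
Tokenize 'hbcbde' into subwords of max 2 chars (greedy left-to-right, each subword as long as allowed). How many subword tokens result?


'hbcbde' has 6 characters.
Chunking with max size 2:
  Chunk 1: 'hb' (positions 0-1)
  Chunk 2: 'cb' (positions 2-3)
  Chunk 3: 'de' (positions 4-5)
Total chunks: ceil(6 / 2) = 3

3


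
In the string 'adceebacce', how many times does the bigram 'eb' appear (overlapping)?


Scanning 'adceebacce' for bigram 'eb':
  Position 0: 'ad' -> no
  Position 1: 'dc' -> no
  Position 2: 'ce' -> no
  Position 3: 'ee' -> no
  Position 4: 'eb' -> MATCH
  Position 5: 'ba' -> no
  Position 6: 'ac' -> no
  Position 7: 'cc' -> no
  Position 8: 'ce' -> no
Total matches: 1

1


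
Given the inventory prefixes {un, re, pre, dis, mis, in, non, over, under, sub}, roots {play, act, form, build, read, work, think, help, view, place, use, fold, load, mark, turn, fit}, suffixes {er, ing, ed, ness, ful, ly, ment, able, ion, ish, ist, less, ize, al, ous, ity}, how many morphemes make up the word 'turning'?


Segmenting 'turning' against the inventory:
  'turn' -> root (morpheme 1)
  'ing' -> suffix (morpheme 2)
Total morphemes: 2

2


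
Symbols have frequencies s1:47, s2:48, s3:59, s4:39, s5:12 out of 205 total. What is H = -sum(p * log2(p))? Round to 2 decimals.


Computing entropy H = -sum(p_i * log2(p_i)):
  s1: p = 47/205 = 0.2293, -p*log2(p) = 0.4872
  s2: p = 48/205 = 0.2341, -p*log2(p) = 0.4904
  s3: p = 59/205 = 0.2878, -p*log2(p) = 0.5171
  s4: p = 39/205 = 0.1902, -p*log2(p) = 0.4555
  s5: p = 12/205 = 0.0585, -p*log2(p) = 0.2397
H = sum of terms = 2.1899
Rounded to 2 decimals: 2.19

2.19


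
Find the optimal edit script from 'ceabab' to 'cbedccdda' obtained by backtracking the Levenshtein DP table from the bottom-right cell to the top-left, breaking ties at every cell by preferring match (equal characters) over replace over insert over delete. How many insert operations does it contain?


Edit distance = 7. Backtracking from cell (6, 9) with preference match > replace > insert > delete,
then listing the resulting alignment 'ceabab' -> 'cbedccdda' left to right:
  Step 1: keep 'c'
  Step 2: insert 'b' [insertion #1]
  Step 3: keep 'e'
  Step 4: insert 'd' [insertion #2]
  Step 5: insert 'c' [insertion #3]
  Step 6: replace a->c
  Step 7: replace b->d
  Step 8: replace a->d
  Step 9: replace b->a
Total insertions: 3

3


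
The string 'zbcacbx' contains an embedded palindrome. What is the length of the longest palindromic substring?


Scanning 'zbcacbx' for palindromic substrings.
Substring at positions 1-5: 'bcacb'.
Check: reverse('bcacb') = 'bcacb' -> palindrome confirmed.
Neighbouring characters ('z' / 'x') break symmetry, so it cannot extend further.
No longer palindromic substring exists; longest length = 5

5


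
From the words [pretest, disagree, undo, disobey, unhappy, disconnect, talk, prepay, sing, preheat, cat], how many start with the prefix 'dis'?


Checking each word for prefix 'dis':
  'pretest' -> no (count: 0)
  'disagree' -> YES, starts with 'dis' (count: 1)
  'undo' -> no (count: 1)
  'disobey' -> YES, starts with 'dis' (count: 2)
  'unhappy' -> no (count: 2)
  'disconnect' -> YES, starts with 'dis' (count: 3)
  'talk' -> no (count: 3)
  'prepay' -> no (count: 3)
  'sing' -> no (count: 3)
  'preheat' -> no (count: 3)
  'cat' -> no (count: 3)
Total with prefix 'dis': 3

3


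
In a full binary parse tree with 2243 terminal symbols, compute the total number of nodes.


Leaf nodes (terminals): 2243
Internal nodes = n - 1 = 2243 - 1 = 2242
Total = leaves + internal = 2243 + 2242 = 4485

4485


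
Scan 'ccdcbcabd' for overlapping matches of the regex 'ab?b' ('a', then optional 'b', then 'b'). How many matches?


Pattern: ab?b means 'a', then optional 'b', then 'b'.
Scanning 'ccdcbcabd' position-by-position:
  Pos 0: window 'ccd' -> no
  Pos 1: window 'cdc' -> no
  Pos 2: window 'dcb' -> no
  Pos 3: window 'cbc' -> no
  Pos 4: window 'bca' -> no
  Pos 5: window 'cab' -> no
  Pos 6: window 'abd' -> MATCH
  Pos 7: window 'bd' -> no
  Pos 8: window 'd' -> no
Total matches: 1

1


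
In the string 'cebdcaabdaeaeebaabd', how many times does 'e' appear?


Scanning 'cebdcaabdaeaeebaabd' for 'e':
  Position 1: 'e' -> MATCH (count: 1)
  Position 10: 'e' -> MATCH (count: 2)
  Position 12: 'e' -> MATCH (count: 3)
  Position 13: 'e' -> MATCH (count: 4)
Total occurrences of 'e': 4

4


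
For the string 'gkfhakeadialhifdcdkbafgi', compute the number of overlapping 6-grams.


String 'gkfhakeadialhifdcdkbafgi' has length L = 24.
Number of overlapping n-grams = L - n + 1
Substituting: 24 - 6 + 1 = 19

19


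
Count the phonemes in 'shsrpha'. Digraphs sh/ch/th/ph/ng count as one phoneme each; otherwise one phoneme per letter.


Parsing 'shsrpha' greedily, digraphs first:
  'sh' -> digraph (1 consonant phoneme) (phonemes so far: 1)
  's' -> consonant phoneme (phonemes so far: 2)
  'r' -> consonant phoneme (phonemes so far: 3)
  'ph' -> digraph (1 consonant phoneme) (phonemes so far: 4)
  'a' -> vowel phoneme (phonemes so far: 5)
Total phonemes: 5

5


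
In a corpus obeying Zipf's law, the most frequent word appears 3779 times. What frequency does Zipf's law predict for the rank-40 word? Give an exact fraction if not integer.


Zipf's law: freq(rank) = f1 / rank
f1 = 3779, rank = 40
freq = 3779 / 40
GCD(3779, 40) = 1
Simplified: 3779/40

3779/40


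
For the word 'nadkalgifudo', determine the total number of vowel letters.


Scanning each character of 'nadkalgifudo':
  Position 1: 'n' -> consonant (running count: 0)
  Position 2: 'a' -> vowel (running count: 1)
  Position 3: 'd' -> consonant (running count: 1)
  Position 4: 'k' -> consonant (running count: 1)
  Position 5: 'a' -> vowel (running count: 2)
  Position 6: 'l' -> consonant (running count: 2)
  Position 7: 'g' -> consonant (running count: 2)
  Position 8: 'i' -> vowel (running count: 3)
  Position 9: 'f' -> consonant (running count: 3)
  Position 10: 'u' -> vowel (running count: 4)
  Position 11: 'd' -> consonant (running count: 4)
  Position 12: 'o' -> vowel (running count: 5)
Total vowels: 5

5


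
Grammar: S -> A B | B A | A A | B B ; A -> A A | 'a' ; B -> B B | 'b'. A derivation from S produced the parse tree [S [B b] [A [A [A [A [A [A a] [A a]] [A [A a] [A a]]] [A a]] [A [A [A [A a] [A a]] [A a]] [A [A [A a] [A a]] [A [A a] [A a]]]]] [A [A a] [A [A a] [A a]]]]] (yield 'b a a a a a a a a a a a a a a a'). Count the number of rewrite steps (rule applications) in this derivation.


Every bracketed nonterminal node [X ...] in the tree is produced by exactly one rule application.
Reading the tree off as a leftmost derivation:
  Step 1: S  =>  B A   (applied S -> B A)
  Step 2: B A  =>  b A   (applied B -> b)
  Step 3: b A  =>  b A A   (applied A -> A A)
  Step 4: b A A  =>  b A A A   (applied A -> A A)
  Step 5: b A A A  =>  b A A A A   (applied A -> A A)
  Step 6: b A A A A  =>  b A A A A A   (applied A -> A A)
  Step 7: b A A A A A  =>  b A A A A A A   (applied A -> A A)
  Step 8: b A A A A A A  =>  b a A A A A A   (applied A -> a)
  Step 9: b a A A A A A  =>  b a a A A A A   (applied A -> a)
  Step 10: b a a A A A A  =>  b a a A A A A A   (applied A -> A A)
  Step 11: b a a A A A A A  =>  b a a a A A A A   (applied A -> a)
  Step 12: b a a a A A A A  =>  b a a a a A A A   (applied A -> a)
  Step 13: b a a a a A A A  =>  b a a a a a A A   (applied A -> a)
  Step 14: b a a a a a A A  =>  b a a a a a A A A   (applied A -> A A)
  Step 15: b a a a a a A A A  =>  b a a a a a A A A A   (applied A -> A A)
  Step 16: b a a a a a A A A A  =>  b a a a a a A A A A A   (applied A -> A A)
  Step 17: b a a a a a A A A A A  =>  b a a a a a a A A A A   (applied A -> a)
  Step 18: b a a a a a a A A A A  =>  b a a a a a a a A A A   (applied A -> a)
  Step 19: b a a a a a a a A A A  =>  b a a a a a a a a A A   (applied A -> a)
  Step 20: b a a a a a a a a A A  =>  b a a a a a a a a A A A   (applied A -> A A)
  Step 21: b a a a a a a a a A A A  =>  b a a a a a a a a A A A A   (applied A -> A A)
  Step 22: b a a a a a a a a A A A A  =>  b a a a a a a a a a A A A   (applied A -> a)
  Step 23: b a a a a a a a a a A A A  =>  b a a a a a a a a a a A A   (applied A -> a)
  Step 24: b a a a a a a a a a a A A  =>  b a a a a a a a a a a A A A   (applied A -> A A)
  Step 25: b a a a a a a a a a a A A A  =>  b a a a a a a a a a a a A A   (applied A -> a)
  Step 26: b a a a a a a a a a a a A A  =>  b a a a a a a a a a a a a A   (applied A -> a)
  Step 27: b a a a a a a a a a a a a A  =>  b a a a a a a a a a a a a A A   (applied A -> A A)
  Step 28: b a a a a a a a a a a a a A A  =>  b a a a a a a a a a a a a a A   (applied A -> a)
  Step 29: b a a a a a a a a a a a a a A  =>  b a a a a a a a a a a a a a A A   (applied A -> A A)
  Step 30: b a a a a a a a a a a a a a A A  =>  b a a a a a a a a a a a a a a A   (applied A -> a)
  Step 31: b a a a a a a a a a a a a a a A  =>  b a a a a a a a a a a a a a a a   (applied A -> a)
Final yield: b a a a a a a a a a a a a a a a
Total rewrite steps: 31

31


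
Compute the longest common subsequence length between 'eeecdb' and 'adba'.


DP table for LCS of 'eeecdb' and 'adba':
       a  d  b  a
    0  0  0  0  0
  e 0  0  0  0  0
  e 0  0  0  0  0
  e 0  0  0  0  0
  c 0  0  0  0  0
  d 0  0  1  1  1
  b 0  0  1  2  2
LCS: 'db'
LCS length = 2

2


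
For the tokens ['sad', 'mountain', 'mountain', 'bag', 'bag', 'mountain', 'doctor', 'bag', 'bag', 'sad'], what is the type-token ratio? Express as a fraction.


Tokens: 10
Unique types: ('bag', 'doctor', 'mountain', 'sad') = 4
TTR = 4/10
Simplify: divide both by 2 -> 2/5
TTR = 2/5

2/5


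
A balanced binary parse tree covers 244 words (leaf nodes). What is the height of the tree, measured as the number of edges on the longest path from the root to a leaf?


In a balanced binary tree with n leaves the deepest leaf is ceil(log2(n)) edges below the root.
log2(244) = 7.9307
ceil(7.9307) = 8
height (edges) = 8

8


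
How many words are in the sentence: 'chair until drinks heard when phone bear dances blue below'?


Counting words by splitting on spaces:
  Word 1: 'chair'
  Word 2: 'until'
  Word 3: 'drinks'
  Word 4: 'heard'
  Word 5: 'when'
  Word 6: 'phone'
  Word 7: 'bear'
  Word 8: 'dances'
  Word 9: 'blue'
  Word 10: 'below'
Total words: 10

10


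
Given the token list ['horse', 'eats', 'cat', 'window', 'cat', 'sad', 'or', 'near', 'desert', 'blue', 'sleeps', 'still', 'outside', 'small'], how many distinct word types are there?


Listing all tokens and tracking unique types:
  Token 1: 'horse' -> NEW (unique so far: 1)
  Token 2: 'eats' -> NEW (unique so far: 2)
  Token 3: 'cat' -> NEW (unique so far: 3)
  Token 4: 'window' -> NEW (unique so far: 4)
  Token 5: 'cat' -> duplicate (unique so far: 4)
  Token 6: 'sad' -> NEW (unique so far: 5)
  Token 7: 'or' -> NEW (unique so far: 6)
  Token 8: 'near' -> NEW (unique so far: 7)
  Token 9: 'desert' -> NEW (unique so far: 8)
  Token 10: 'blue' -> NEW (unique so far: 9)
  Token 11: 'sleeps' -> NEW (unique so far: 10)
  Token 12: 'still' -> NEW (unique so far: 11)
  Token 13: 'outside' -> NEW (unique so far: 12)
  Token 14: 'small' -> NEW (unique so far: 13)
Unique types: ('blue', 'cat', 'desert', 'eats', 'horse', 'near', 'or', 'outside', 'sad', 'sleeps', 'small', 'still', 'window')
Vocabulary size: 13

13


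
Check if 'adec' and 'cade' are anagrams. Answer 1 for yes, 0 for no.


Sort characters of 'adec': 'acde'
Sort characters of 'cade': 'acde'
Sorted forms match -> they ARE anagrams
Result: 1

1


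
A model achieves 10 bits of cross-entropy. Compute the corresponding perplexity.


Perplexity formula: PP = 2^H
H = 10
PP = 2^10
PP = 2^10 = 1024

1024


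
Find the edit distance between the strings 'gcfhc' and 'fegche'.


Building DP table for s1='gcfhc' (len 5) and s2='fegche' (len 6):
       f  e  g  c  h  e
    0  1  2  3  4  5  6
  g 1  1  2  2  3  4  5
  c 2  2  2  3  2  3  4
  f 3  2  3  3  3  3  4
  h 4  3  3  4  4  3  4
  c 5  4  4  4  4  4  4
Edit distance = dp[5][6] = 4

4


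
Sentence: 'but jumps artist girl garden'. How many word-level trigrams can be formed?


Word trigrams from [5] words:
  Trigram 1: (but jumps artist)
  Trigram 2: (jumps artist girl)
  Trigram 3: (artist girl garden)
Total word trigrams: 5 - 2 = 3

3


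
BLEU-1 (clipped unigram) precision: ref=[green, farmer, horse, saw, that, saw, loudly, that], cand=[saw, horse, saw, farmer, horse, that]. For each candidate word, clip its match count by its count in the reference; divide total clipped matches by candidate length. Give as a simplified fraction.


Reference word counts: {'farmer': 1, 'green': 1, 'horse': 1, 'loudly': 1, 'saw': 2, 'that': 2}
Checking each candidate word (with clipping):
  'saw' -> in reference (ref count 2, used 1/2) -> match (matches: 1)
  'horse' -> in reference (ref count 1, used 1/1) -> match (matches: 2)
  'saw' -> in reference (ref count 2, used 2/2) -> match (matches: 3)
  'farmer' -> in reference (ref count 1, used 1/1) -> match (matches: 4)
  'horse' -> ref count 1 already used up (1/1) -> clipped, no match (matches: 4)
  'that' -> in reference (ref count 2, used 1/2) -> match (matches: 5)
Clipped matches: 5, Candidate length: 6
Precision = 5/6

5/6


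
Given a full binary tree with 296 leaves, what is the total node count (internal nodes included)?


Leaf nodes (terminals): 296
Internal nodes = n - 1 = 296 - 1 = 295
Total = leaves + internal = 296 + 295 = 591

591


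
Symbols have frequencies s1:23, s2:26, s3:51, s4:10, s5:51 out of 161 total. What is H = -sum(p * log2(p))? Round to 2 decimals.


Computing entropy H = -sum(p_i * log2(p_i)):
  s1: p = 23/161 = 0.1429, -p*log2(p) = 0.4011
  s2: p = 26/161 = 0.1615, -p*log2(p) = 0.4248
  s3: p = 51/161 = 0.3168, -p*log2(p) = 0.5254
  s4: p = 10/161 = 0.0621, -p*log2(p) = 0.2490
  s5: p = 51/161 = 0.3168, -p*log2(p) = 0.5254
H = sum of terms = 2.1257
Rounded to 2 decimals: 2.13

2.13


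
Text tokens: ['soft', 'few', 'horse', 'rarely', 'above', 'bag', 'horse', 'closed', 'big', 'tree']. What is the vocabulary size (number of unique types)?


Listing all tokens and tracking unique types:
  Token 1: 'soft' -> NEW (unique so far: 1)
  Token 2: 'few' -> NEW (unique so far: 2)
  Token 3: 'horse' -> NEW (unique so far: 3)
  Token 4: 'rarely' -> NEW (unique so far: 4)
  Token 5: 'above' -> NEW (unique so far: 5)
  Token 6: 'bag' -> NEW (unique so far: 6)
  Token 7: 'horse' -> duplicate (unique so far: 6)
  Token 8: 'closed' -> NEW (unique so far: 7)
  Token 9: 'big' -> NEW (unique so far: 8)
  Token 10: 'tree' -> NEW (unique so far: 9)
Unique types: ('above', 'bag', 'big', 'closed', 'few', 'horse', 'rarely', 'soft', 'tree')
Vocabulary size: 9

9


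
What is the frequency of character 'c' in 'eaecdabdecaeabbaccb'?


Scanning 'eaecdabdecaeabbaccb' for 'c':
  Position 3: 'c' -> MATCH (count: 1)
  Position 9: 'c' -> MATCH (count: 2)
  Position 16: 'c' -> MATCH (count: 3)
  Position 17: 'c' -> MATCH (count: 4)
Total occurrences of 'c': 4

4


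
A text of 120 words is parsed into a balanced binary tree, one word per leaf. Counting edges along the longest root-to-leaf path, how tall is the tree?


In a balanced binary tree with n leaves the deepest leaf is ceil(log2(n)) edges below the root.
log2(120) = 6.9069
ceil(6.9069) = 7
height (edges) = 7

7


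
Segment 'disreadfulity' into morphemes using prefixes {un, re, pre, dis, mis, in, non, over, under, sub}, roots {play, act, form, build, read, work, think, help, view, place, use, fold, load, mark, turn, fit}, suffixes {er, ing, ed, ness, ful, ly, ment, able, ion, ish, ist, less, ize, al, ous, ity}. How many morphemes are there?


Segmenting 'disreadfulity' against the inventory:
  'dis' -> prefix (morpheme 1)
  'read' -> root (morpheme 2)
  'ful' -> suffix (morpheme 3)
  'ity' -> suffix (morpheme 4)
Total morphemes: 4

4


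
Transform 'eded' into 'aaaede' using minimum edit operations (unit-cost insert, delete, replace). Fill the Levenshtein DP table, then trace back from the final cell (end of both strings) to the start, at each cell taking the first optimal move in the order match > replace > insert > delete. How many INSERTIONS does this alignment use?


Edit distance = 4. Backtracking from cell (4, 6) with preference match > replace > insert > delete,
then listing the resulting alignment 'eded' -> 'aaaede' left to right:
  Step 1: insert 'a' [insertion #1]
  Step 2: replace e->a
  Step 3: replace d->a
  Step 4: keep 'e'
  Step 5: keep 'd'
  Step 6: insert 'e' [insertion #2]
Total insertions: 2

2


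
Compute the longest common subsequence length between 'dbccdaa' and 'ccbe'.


DP table for LCS of 'dbccdaa' and 'ccbe':
       c  c  b  e
    0  0  0  0  0
  d 0  0  0  0  0
  b 0  0  0  1  1
  c 0  1  1  1  1
  c 0  1  2  2  2
  d 0  1  2  2  2
  a 0  1  2  2  2
  a 0  1  2  2  2
LCS: 'cc'
LCS length = 2

2


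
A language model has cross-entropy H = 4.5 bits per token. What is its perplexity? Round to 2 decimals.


Perplexity formula: PP = 2^H
H = 4.5
PP = 2^4.5
Decompose: 2^4.5 = 2^4 * 2^0.5 = 2^4 * sqrt(2)
2^4 = 16, sqrt(2) ~ 1.4142136
PP ~ 16 * 1.4142136 = 22.6274176
Rounded to 2 decimals: 22.63

22.63


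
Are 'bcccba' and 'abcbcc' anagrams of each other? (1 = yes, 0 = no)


Sort characters of 'bcccba': 'abbccc'
Sort characters of 'abcbcc': 'abbccc'
Sorted forms match -> they ARE anagrams
Result: 1

1


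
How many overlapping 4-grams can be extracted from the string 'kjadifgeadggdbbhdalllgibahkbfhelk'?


String 'kjadifgeadggdbbhdalllgibahkbfhelk' has length L = 33.
Number of overlapping n-grams = L - n + 1
Substituting: 33 - 4 + 1 = 30

30


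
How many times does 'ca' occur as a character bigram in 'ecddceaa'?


Scanning 'ecddceaa' for bigram 'ca':
  Position 0: 'ec' -> no
  Position 1: 'cd' -> no
  Position 2: 'dd' -> no
  Position 3: 'dc' -> no
  Position 4: 'ce' -> no
  Position 5: 'ea' -> no
  Position 6: 'aa' -> no
Total matches: 0

0


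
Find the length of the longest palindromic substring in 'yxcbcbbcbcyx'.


Scanning 'yxcbcbbcbcyx' for palindromic substrings.
Substring at positions 2-9: 'cbcbbcbc'.
Check: reverse('cbcbbcbc') = 'cbcbbcbc' -> palindrome confirmed.
Neighbouring characters ('x' / 'y') break symmetry, so it cannot extend further.
No longer palindromic substring exists; longest length = 8

8


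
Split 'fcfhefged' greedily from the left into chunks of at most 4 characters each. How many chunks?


'fcfhefged' has 9 characters.
Chunking with max size 4:
  Chunk 1: 'fcfh' (positions 0-3)
  Chunk 2: 'efge' (positions 4-7)
  Chunk 3: 'd' (positions 8-8)
Total chunks: ceil(9 / 4) = 3

3


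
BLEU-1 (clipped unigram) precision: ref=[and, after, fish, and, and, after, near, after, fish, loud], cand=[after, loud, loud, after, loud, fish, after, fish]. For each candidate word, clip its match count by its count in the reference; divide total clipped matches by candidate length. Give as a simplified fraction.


Reference word counts: {'after': 3, 'and': 3, 'fish': 2, 'loud': 1, 'near': 1}
Checking each candidate word (with clipping):
  'after' -> in reference (ref count 3, used 1/3) -> match (matches: 1)
  'loud' -> in reference (ref count 1, used 1/1) -> match (matches: 2)
  'loud' -> ref count 1 already used up (1/1) -> clipped, no match (matches: 2)
  'after' -> in reference (ref count 3, used 2/3) -> match (matches: 3)
  'loud' -> ref count 1 already used up (1/1) -> clipped, no match (matches: 3)
  'fish' -> in reference (ref count 2, used 1/2) -> match (matches: 4)
  'after' -> in reference (ref count 3, used 3/3) -> match (matches: 5)
  'fish' -> in reference (ref count 2, used 2/2) -> match (matches: 6)
Clipped matches: 6, Candidate length: 8
Precision = 6/8 = 3/4

3/4


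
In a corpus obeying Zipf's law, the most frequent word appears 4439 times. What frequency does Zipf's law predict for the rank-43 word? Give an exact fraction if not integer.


Zipf's law: freq(rank) = f1 / rank
f1 = 4439, rank = 43
freq = 4439 / 43
GCD(4439, 43) = 1
Simplified: 4439/43

4439/43


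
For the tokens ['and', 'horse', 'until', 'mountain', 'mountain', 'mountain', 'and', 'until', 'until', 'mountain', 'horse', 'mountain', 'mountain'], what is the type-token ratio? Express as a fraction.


Tokens: 13
Unique types: ('and', 'horse', 'mountain', 'until') = 4
TTR = 4/13
Already in lowest terms.

4/13


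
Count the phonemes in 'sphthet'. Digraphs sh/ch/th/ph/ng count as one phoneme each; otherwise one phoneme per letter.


Parsing 'sphthet' greedily, digraphs first:
  's' -> consonant phoneme (phonemes so far: 1)
  'ph' -> digraph (1 consonant phoneme) (phonemes so far: 2)
  'th' -> digraph (1 consonant phoneme) (phonemes so far: 3)
  'e' -> vowel phoneme (phonemes so far: 4)
  't' -> consonant phoneme (phonemes so far: 5)
Total phonemes: 5

5


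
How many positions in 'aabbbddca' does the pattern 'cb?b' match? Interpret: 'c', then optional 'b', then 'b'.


Pattern: cb?b means 'c', then optional 'b', then 'b'.
Scanning 'aabbbddca' position-by-position:
  Pos 0: window 'aab' -> no
  Pos 1: window 'abb' -> no
  Pos 2: window 'bbb' -> no
  Pos 3: window 'bbd' -> no
  Pos 4: window 'bdd' -> no
  Pos 5: window 'ddc' -> no
  Pos 6: window 'dca' -> no
  Pos 7: window 'ca' -> no
  Pos 8: window 'a' -> no
Total matches: 0

0


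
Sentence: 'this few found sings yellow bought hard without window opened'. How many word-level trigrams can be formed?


Word trigrams from [10] words:
  Trigram 1: (this few found)
  Trigram 2: (few found sings)
  Trigram 3: (found sings yellow)
  Trigram 4: (sings yellow bought)
  Trigram 5: (yellow bought hard)
  Trigram 6: (bought hard without)
  Trigram 7: (hard without window)
  Trigram 8: (without window opened)
Total word trigrams: 10 - 2 = 8

8


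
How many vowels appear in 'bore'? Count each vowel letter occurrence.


Scanning each character of 'bore':
  Position 1: 'b' -> consonant (running count: 0)
  Position 2: 'o' -> vowel (running count: 1)
  Position 3: 'r' -> consonant (running count: 1)
  Position 4: 'e' -> vowel (running count: 2)
Total vowels: 2

2


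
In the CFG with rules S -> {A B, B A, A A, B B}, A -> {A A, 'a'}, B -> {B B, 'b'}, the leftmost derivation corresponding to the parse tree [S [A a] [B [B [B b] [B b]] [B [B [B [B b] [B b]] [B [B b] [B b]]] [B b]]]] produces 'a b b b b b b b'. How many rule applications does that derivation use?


Every bracketed nonterminal node [X ...] in the tree is produced by exactly one rule application.
Reading the tree off as a leftmost derivation:
  Step 1: S  =>  A B   (applied S -> A B)
  Step 2: A B  =>  a B   (applied A -> a)
  Step 3: a B  =>  a B B   (applied B -> B B)
  Step 4: a B B  =>  a B B B   (applied B -> B B)
  Step 5: a B B B  =>  a b B B   (applied B -> b)
  Step 6: a b B B  =>  a b b B   (applied B -> b)
  Step 7: a b b B  =>  a b b B B   (applied B -> B B)
  Step 8: a b b B B  =>  a b b B B B   (applied B -> B B)
  Step 9: a b b B B B  =>  a b b B B B B   (applied B -> B B)
  Step 10: a b b B B B B  =>  a b b b B B B   (applied B -> b)
  Step 11: a b b b B B B  =>  a b b b b B B   (applied B -> b)
  Step 12: a b b b b B B  =>  a b b b b B B B   (applied B -> B B)
  Step 13: a b b b b B B B  =>  a b b b b b B B   (applied B -> b)
  Step 14: a b b b b b B B  =>  a b b b b b b B   (applied B -> b)
  Step 15: a b b b b b b B  =>  a b b b b b b b   (applied B -> b)
Final yield: a b b b b b b b
Total rewrite steps: 15

15


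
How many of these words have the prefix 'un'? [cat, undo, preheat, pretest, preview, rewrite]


Checking each word for prefix 'un':
  'cat' -> no (count: 0)
  'undo' -> YES, starts with 'un' (count: 1)
  'preheat' -> no (count: 1)
  'pretest' -> no (count: 1)
  'preview' -> no (count: 1)
  'rewrite' -> no (count: 1)
Total with prefix 'un': 1

1


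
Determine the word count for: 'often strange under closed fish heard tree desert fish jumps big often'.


Counting words by splitting on spaces:
  Word 1: 'often'
  Word 2: 'strange'
  Word 3: 'under'
  Word 4: 'closed'
  Word 5: 'fish'
  Word 6: 'heard'
  Word 7: 'tree'
  Word 8: 'desert'
  Word 9: 'fish'
  Word 10: 'jumps'
  Word 11: 'big'
  Word 12: 'often'
Total words: 12

12


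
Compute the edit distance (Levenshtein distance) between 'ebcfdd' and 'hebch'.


Building DP table for s1='ebcfdd' (len 6) and s2='hebch' (len 5):
       h  e  b  c  h
    0  1  2  3  4  5
  e 1  1  1  2  3  4
  b 2  2  2  1  2  3
  c 3  3  3  2  1  2
  f 4  4  4  3  2  2
  d 5  5  5  4  3  3
  d 6  6  6  5  4  4
Edit distance = dp[6][5] = 4

4


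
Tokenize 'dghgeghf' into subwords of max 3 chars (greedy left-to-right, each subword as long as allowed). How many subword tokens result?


'dghgeghf' has 8 characters.
Chunking with max size 3:
  Chunk 1: 'dgh' (positions 0-2)
  Chunk 2: 'geg' (positions 3-5)
  Chunk 3: 'hf' (positions 6-7)
Total chunks: ceil(8 / 3) = 3

3


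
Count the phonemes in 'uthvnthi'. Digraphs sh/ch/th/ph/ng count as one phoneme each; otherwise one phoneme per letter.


Parsing 'uthvnthi' greedily, digraphs first:
  'u' -> vowel phoneme (phonemes so far: 1)
  'th' -> digraph (1 consonant phoneme) (phonemes so far: 2)
  'v' -> consonant phoneme (phonemes so far: 3)
  'n' -> consonant phoneme (phonemes so far: 4)
  'th' -> digraph (1 consonant phoneme) (phonemes so far: 5)
  'i' -> vowel phoneme (phonemes so far: 6)
Total phonemes: 6

6


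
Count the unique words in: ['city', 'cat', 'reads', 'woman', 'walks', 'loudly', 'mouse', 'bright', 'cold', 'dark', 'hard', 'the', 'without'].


Listing all tokens and tracking unique types:
  Token 1: 'city' -> NEW (unique so far: 1)
  Token 2: 'cat' -> NEW (unique so far: 2)
  Token 3: 'reads' -> NEW (unique so far: 3)
  Token 4: 'woman' -> NEW (unique so far: 4)
  Token 5: 'walks' -> NEW (unique so far: 5)
  Token 6: 'loudly' -> NEW (unique so far: 6)
  Token 7: 'mouse' -> NEW (unique so far: 7)
  Token 8: 'bright' -> NEW (unique so far: 8)
  Token 9: 'cold' -> NEW (unique so far: 9)
  Token 10: 'dark' -> NEW (unique so far: 10)
  Token 11: 'hard' -> NEW (unique so far: 11)
  Token 12: 'the' -> NEW (unique so far: 12)
  Token 13: 'without' -> NEW (unique so far: 13)
Unique types: ('bright', 'cat', 'city', 'cold', 'dark', 'hard', 'loudly', 'mouse', 'reads', 'the', 'walks', 'without', 'woman')
Vocabulary size: 13

13


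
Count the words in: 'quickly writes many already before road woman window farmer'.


Counting words by splitting on spaces:
  Word 1: 'quickly'
  Word 2: 'writes'
  Word 3: 'many'
  Word 4: 'already'
  Word 5: 'before'
  Word 6: 'road'
  Word 7: 'woman'
  Word 8: 'window'
  Word 9: 'farmer'
Total words: 9

9


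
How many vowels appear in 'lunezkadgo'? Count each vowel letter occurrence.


Scanning each character of 'lunezkadgo':
  Position 1: 'l' -> consonant (running count: 0)
  Position 2: 'u' -> vowel (running count: 1)
  Position 3: 'n' -> consonant (running count: 1)
  Position 4: 'e' -> vowel (running count: 2)
  Position 5: 'z' -> consonant (running count: 2)
  Position 6: 'k' -> consonant (running count: 2)
  Position 7: 'a' -> vowel (running count: 3)
  Position 8: 'd' -> consonant (running count: 3)
  Position 9: 'g' -> consonant (running count: 3)
  Position 10: 'o' -> vowel (running count: 4)
Total vowels: 4

4


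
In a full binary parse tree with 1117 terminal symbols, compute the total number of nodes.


Leaf nodes (terminals): 1117
Internal nodes = n - 1 = 1117 - 1 = 1116
Total = leaves + internal = 1117 + 1116 = 2233

2233
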